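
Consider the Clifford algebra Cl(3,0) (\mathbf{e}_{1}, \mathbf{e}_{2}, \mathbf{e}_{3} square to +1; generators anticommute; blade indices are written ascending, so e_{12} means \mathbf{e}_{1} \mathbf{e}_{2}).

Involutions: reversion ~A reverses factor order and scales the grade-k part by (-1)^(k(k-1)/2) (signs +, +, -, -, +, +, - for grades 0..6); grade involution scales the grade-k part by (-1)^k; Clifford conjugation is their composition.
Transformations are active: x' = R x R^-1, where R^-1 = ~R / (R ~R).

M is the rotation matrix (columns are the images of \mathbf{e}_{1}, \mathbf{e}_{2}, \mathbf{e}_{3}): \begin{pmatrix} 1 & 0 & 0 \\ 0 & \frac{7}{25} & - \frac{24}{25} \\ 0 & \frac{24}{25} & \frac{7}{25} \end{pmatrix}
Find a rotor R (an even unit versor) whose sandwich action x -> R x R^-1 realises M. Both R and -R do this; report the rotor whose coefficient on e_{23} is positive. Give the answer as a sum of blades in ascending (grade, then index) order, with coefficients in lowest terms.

Method: write R = a + b12*e_{12} + b13*e_{13} + b23*e_{23} with a^2 + b12^2 + b13^2 + b23^2 = 1 (so R^-1 = ~R). Expanding the columns R e_j ~R gives tr M = 4a^2 - 1 and, from the antisymmetric part, M21 - M12 = -4a*b12, M13 - M31 = 4a*b13, M32 - M23 = -4a*b23.
Here tr M = \frac{39}{25}, so a^2 = (1 + tr M)/4 = \frac{16}{25} and a = ±\frac{4}{5}. Taking a = \frac{4}{5}: M21 - M12 = 0, M13 - M31 = 0, M32 - M23 = \frac{48}{25}, giving b12 = 0, b13 = 0, b23 = -\frac{3}{5}, i.e. R = \frac{4}{5} - \frac{3}{5} e_{23}.
Its e_{23} coefficient is negative, so report the other preimage -R.
Answer: -\frac{4}{5} + \frac{3}{5} e_{23}. Uniqueness: Spin(3) -> SO(3) maps R and -R to the same rotation of trace \frac{39}{25}; fixing the sign of the e_{23} coefficient removes the ambiguity.


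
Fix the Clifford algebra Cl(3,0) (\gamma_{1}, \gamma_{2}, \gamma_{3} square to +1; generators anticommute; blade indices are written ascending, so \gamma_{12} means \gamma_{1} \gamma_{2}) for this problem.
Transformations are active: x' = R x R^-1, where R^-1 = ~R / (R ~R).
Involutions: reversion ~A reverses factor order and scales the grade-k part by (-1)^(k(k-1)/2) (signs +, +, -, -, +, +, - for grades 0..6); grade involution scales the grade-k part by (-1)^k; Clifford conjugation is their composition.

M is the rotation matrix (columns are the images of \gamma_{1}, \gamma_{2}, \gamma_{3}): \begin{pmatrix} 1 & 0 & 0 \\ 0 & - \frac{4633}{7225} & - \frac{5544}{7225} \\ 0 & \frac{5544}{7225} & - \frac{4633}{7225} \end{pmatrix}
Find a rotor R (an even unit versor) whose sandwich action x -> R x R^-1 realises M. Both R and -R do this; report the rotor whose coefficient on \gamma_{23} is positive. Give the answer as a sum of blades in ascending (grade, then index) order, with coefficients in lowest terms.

Method: write R = a + b12*\gamma_{12} + b13*\gamma_{13} + b23*\gamma_{23} with a^2 + b12^2 + b13^2 + b23^2 = 1 (so R^-1 = ~R). Expanding the columns R e_j ~R gives tr M = 4a^2 - 1 and, from the antisymmetric part, M21 - M12 = -4a*b12, M13 - M31 = 4a*b13, M32 - M23 = -4a*b23.
Here tr M = -\frac{2041}{7225}, so a^2 = (1 + tr M)/4 = \frac{1296}{7225} and a = ±\frac{36}{85}. Taking a = \frac{36}{85}: M21 - M12 = 0, M13 - M31 = 0, M32 - M23 = \frac{11088}{7225}, giving b12 = 0, b13 = 0, b23 = -\frac{77}{85}, i.e. R = \frac{36}{85} - \frac{77}{85} \gamma_{23}.
Its \gamma_{23} coefficient is negative, so report the other preimage -R.
Answer: -\frac{36}{85} + \frac{77}{85} \gamma_{23}. Sheet selection: the two-to-one cover makes ±R indistinguishable at the matrix level (trace -\frac{2041}{7225}), so uniqueness comes from the required sign on \gamma_{23}.


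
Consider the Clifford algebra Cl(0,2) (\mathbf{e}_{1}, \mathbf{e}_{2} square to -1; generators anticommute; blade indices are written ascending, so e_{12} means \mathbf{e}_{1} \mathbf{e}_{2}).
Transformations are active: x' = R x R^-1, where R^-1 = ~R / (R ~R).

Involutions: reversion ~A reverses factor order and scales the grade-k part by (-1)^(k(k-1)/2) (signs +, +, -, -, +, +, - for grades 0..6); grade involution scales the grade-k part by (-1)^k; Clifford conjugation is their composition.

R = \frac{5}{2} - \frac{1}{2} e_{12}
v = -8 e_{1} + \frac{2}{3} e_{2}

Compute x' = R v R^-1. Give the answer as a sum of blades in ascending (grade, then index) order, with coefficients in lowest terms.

~R = \frac{5}{2} + \frac{1}{2} e_{12}, and R ~R = \frac{13}{2}, so R^-1 = ~R / (\frac{13}{2}).
R v = -\frac{59}{3} e_{1} + \frac{17}{3} e_{2}
Answer: -\frac{278}{39} e_{1} + \frac{48}{13} e_{2}


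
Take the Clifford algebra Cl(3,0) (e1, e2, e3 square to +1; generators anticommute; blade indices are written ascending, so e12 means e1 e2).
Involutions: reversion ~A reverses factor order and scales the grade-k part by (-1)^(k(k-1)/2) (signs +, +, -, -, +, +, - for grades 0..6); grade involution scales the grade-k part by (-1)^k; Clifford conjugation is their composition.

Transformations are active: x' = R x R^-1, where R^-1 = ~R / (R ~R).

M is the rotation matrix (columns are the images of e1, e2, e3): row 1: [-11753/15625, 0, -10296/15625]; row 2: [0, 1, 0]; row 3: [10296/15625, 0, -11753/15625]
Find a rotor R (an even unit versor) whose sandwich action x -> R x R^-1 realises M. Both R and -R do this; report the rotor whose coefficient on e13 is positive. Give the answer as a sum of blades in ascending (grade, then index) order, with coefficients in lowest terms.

Method: write R = a + b12*e12 + b13*e13 + b23*e23 with a^2 + b12^2 + b13^2 + b23^2 = 1 (so R^-1 = ~R). Expanding the columns R e_j ~R gives tr M = 4a^2 - 1 and, from the antisymmetric part, M21 - M12 = -4a*b12, M13 - M31 = 4a*b13, M32 - M23 = -4a*b23.
Here tr M = -7881/15625, so a^2 = (1 + tr M)/4 = 1936/15625 and a = ±44/125. Taking a = 44/125: M21 - M12 = 0, M13 - M31 = -20592/15625, M32 - M23 = 0, giving b12 = 0, b13 = -117/125, b23 = 0, i.e. R = 44/125 - 117/125*e13.
Its e13 coefficient is negative, so report the other preimage -R.
Answer: -44/125 + 117/125*e13. Key observation: the double cover Spin(3) -> SO(3) sends R and -R to the same matrix (trace -7881/15625 here), so the stated sign of the e13 coefficient is what selects one sheet.


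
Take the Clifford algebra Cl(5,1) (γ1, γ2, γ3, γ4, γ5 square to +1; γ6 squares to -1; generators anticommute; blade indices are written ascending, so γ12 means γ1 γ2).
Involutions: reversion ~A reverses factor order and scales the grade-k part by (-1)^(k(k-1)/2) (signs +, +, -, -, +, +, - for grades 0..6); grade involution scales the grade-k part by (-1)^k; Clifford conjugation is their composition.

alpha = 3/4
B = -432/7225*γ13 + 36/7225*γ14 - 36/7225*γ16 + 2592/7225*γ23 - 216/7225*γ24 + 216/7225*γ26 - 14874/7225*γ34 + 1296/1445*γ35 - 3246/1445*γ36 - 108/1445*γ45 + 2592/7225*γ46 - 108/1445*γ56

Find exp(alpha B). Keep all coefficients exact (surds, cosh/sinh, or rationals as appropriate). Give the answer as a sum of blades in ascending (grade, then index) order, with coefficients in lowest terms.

B^2 term by term: the squares give (-432/7225)^2*(γ13)^2 + (36/7225)^2*(γ14)^2 + (-36/7225)^2*(γ16)^2 + (2592/7225)^2*(γ23)^2 + (-216/7225)^2*(γ24)^2 + (216/7225)^2*(γ26)^2 + (-14874/7225)^2*(γ34)^2 + (1296/1445)^2*(γ35)^2 + (-3246/1445)^2*(γ36)^2 + (-108/1445)^2*(γ45)^2 + (2592/7225)^2*(γ46)^2 + (-108/1445)^2*(γ56)^2 = 186624/52200625*(-1) + 1296/52200625*(-1) + 1296/52200625*(+1) + 6718464/52200625*(-1) + 46656/52200625*(-1) + 46656/52200625*(+1) + 221235876/52200625*(-1) + 1679616/2088025*(-1) + 10536516/2088025*(+1) + 11664/2088025*(-1) + 6718464/52200625*(+1) + 11664/2088025*(+1) = 0 (each basis 2-blade squares to minus the product of its generators' squares); cross terms between blades sharing an index anticommute and cancel; the commuting (index-disjoint) pairs give grade-4 terms 2*c*c'*(blade product), which cancel blade by blade — γ1234: -186624/52200625 + 186624/52200625 = 0; γ1236: 186624/52200625 - 186624/52200625 = 0; γ1246: -15552/52200625 + 15552/52200625 = 0; γ1345: 93312/10440125 - 93312/10440125 = 0; γ1346: -2239488/52200625 + 233712/10440125 + 1070928/52200625 = 0; γ1356: 93312/10440125 - 93312/10440125 = 0; γ1456: -7776/10440125 + 7776/10440125 = 0; γ2345: -559872/10440125 + 559872/10440125 = 0; γ2346: 13436928/52200625 - 1402272/10440125 - 6425568/52200625 = 0; γ2356: -559872/10440125 + 559872/10440125 = 0; γ2456: 46656/10440125 - 46656/10440125 = 0; γ3456: 3212784/10440125 - 6718464/10440125 + 701136/2088025 = 0 — confirming B is simple. So B^2 = 0.
B^2 = 0, and the exponential is exactly linear here: exp(alpha B) = 1 + alpha B (parabolic case).
Answer: 1 - 324/7225*γ13 + 27/7225*γ14 - 27/7225*γ16 + 1944/7225*γ23 - 162/7225*γ24 + 162/7225*γ26 - 22311/14450*γ34 + 972/1445*γ35 - 4869/2890*γ36 - 81/1445*γ45 + 1944/7225*γ46 - 81/1445*γ56


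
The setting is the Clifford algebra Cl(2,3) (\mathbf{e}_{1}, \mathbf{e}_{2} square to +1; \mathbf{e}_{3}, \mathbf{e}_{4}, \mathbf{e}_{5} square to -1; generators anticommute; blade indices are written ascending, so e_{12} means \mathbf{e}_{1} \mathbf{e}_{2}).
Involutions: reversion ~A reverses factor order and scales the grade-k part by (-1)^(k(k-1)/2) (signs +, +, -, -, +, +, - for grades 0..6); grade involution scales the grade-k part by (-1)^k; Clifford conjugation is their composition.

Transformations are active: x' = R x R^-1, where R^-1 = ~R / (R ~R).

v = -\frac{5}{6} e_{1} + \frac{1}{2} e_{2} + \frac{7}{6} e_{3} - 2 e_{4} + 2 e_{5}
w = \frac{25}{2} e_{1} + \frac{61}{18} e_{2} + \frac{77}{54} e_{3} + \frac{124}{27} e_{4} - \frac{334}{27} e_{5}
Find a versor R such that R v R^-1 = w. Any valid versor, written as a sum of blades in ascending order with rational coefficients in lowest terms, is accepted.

A norm check does it: q(v) = q(w) = -\frac{101}{12}, hence R = v + w = \frac{35}{3} e_{1} + \frac{35}{9} e_{2} + \frac{70}{27} e_{3} + \frac{70}{27} e_{4} - \frac{280}{27} e_{5} realises the map — parallel part kept, (v - w)/2 negated, v carried to w.
Answer: \frac{35}{3} e_{1} + \frac{35}{9} e_{2} + \frac{70}{27} e_{3} + \frac{70}{27} e_{4} - \frac{280}{27} e_{5}


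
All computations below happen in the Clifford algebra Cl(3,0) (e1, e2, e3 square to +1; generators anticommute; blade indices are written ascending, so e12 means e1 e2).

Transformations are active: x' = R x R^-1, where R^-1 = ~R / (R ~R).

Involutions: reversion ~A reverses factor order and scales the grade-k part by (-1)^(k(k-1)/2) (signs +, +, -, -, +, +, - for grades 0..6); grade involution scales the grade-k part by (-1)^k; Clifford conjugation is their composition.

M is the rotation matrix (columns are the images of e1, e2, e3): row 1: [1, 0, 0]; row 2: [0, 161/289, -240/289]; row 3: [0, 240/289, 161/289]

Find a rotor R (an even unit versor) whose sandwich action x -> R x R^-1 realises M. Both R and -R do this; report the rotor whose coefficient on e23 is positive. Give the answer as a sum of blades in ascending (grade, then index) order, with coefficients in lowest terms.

Method: write R = a + b12*e12 + b13*e13 + b23*e23 with a^2 + b12^2 + b13^2 + b23^2 = 1 (so R^-1 = ~R). Expanding the columns R e_j ~R gives tr M = 4a^2 - 1 and, from the antisymmetric part, M21 - M12 = -4a*b12, M13 - M31 = 4a*b13, M32 - M23 = -4a*b23.
Here tr M = 611/289, so a^2 = (1 + tr M)/4 = 225/289 and a = ±15/17. Taking a = 15/17: M21 - M12 = 0, M13 - M31 = 0, M32 - M23 = 480/289, giving b12 = 0, b13 = 0, b23 = -8/17, i.e. R = 15/17 - 8/17*e23.
Its e23 coefficient is negative, so report the other preimage -R.
Answer: -15/17 + 8/17*e23. Uniqueness: Spin(3) -> SO(3) maps R and -R to the same rotation of trace 611/289; fixing the sign of the e23 coefficient removes the ambiguity.


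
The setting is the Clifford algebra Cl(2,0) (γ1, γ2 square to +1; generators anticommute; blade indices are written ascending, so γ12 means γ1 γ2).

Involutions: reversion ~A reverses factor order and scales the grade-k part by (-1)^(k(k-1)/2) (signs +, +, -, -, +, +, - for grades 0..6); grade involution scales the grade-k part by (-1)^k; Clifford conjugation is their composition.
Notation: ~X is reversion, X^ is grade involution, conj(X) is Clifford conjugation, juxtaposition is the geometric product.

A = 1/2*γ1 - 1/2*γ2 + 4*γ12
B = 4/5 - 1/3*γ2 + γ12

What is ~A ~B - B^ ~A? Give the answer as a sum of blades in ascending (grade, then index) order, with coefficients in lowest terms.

first term: -23/6 + 37/30*γ1 - 9/10*γ2 - 101/30*γ12
second term: 23/6 + 37/30*γ1 - 9/10*γ2 - 101/30*γ12
Answer: -23/3


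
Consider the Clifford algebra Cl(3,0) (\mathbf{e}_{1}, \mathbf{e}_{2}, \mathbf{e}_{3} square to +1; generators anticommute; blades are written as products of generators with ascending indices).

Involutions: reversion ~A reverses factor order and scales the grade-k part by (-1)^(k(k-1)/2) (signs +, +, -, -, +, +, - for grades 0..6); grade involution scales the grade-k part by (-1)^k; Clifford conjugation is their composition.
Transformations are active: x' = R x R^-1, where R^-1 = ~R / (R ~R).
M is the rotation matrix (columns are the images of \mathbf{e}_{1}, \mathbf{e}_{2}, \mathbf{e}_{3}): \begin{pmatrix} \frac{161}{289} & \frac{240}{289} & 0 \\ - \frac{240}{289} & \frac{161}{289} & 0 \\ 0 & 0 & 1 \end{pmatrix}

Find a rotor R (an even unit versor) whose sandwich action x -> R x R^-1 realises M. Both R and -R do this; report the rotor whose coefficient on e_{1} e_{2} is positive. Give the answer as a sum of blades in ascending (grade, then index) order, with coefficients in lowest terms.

Method: write R = a + b12*e_{1} e_{2} + b13*e_{1} e_{3} + b23*e_{2} e_{3} with a^2 + b12^2 + b13^2 + b23^2 = 1 (so R^-1 = ~R). Expanding the columns R e_j ~R gives tr M = 4a^2 - 1 and, from the antisymmetric part, M21 - M12 = -4a*b12, M13 - M31 = 4a*b13, M32 - M23 = -4a*b23.
Here tr M = \frac{611}{289}, so a^2 = (1 + tr M)/4 = \frac{225}{289} and a = ±\frac{15}{17}. Taking a = \frac{15}{17}: M21 - M12 = -\frac{480}{289}, M13 - M31 = 0, M32 - M23 = 0, giving b12 = \frac{8}{17}, b13 = 0, b23 = 0, i.e. R = \frac{15}{17} + \frac{8}{17} e_{1} e_{2}.
Its e_{1} e_{2} coefficient is already positive.
Answer: \frac{15}{17} + \frac{8}{17} e_{1} e_{2}. Note: both R and -R realise this M (trace \frac{611}{289}); the covering map identifies them, and the e_{1} e_{2}-coefficient sign is the tie-breaker.


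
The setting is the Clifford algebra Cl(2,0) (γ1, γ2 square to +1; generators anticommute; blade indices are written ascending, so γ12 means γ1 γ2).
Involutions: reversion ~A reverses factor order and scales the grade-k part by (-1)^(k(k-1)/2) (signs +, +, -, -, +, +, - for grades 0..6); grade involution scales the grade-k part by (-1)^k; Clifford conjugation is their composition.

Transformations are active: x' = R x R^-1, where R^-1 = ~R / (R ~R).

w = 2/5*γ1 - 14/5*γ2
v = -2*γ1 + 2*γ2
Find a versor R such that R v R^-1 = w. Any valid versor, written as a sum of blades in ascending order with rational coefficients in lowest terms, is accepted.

Take R = v + w = -8/5*γ1 - 4/5*γ2. Because q(v) = q(w) = 8, conjugation by R sends v exactly to w.
Answer: -8/5*γ1 - 4/5*γ2


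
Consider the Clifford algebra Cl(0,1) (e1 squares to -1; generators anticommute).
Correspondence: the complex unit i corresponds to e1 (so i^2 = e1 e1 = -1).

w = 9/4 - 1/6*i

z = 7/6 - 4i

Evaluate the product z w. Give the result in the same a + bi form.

In blades: z = 7/6 - 4*e1, w = 9/4 - 1/6*e1.
Distribute z over w term by term (generator squares from the signature, products reordered to ascending indices): (7/6)*w = 21/8 - 7/36*e1; (-4*e1)*w = -2/3 - 9*e1.
Sum: 47/24 - 331/36*e1; translating back through the correspondence:
Answer: 47/24 - 331/36*i


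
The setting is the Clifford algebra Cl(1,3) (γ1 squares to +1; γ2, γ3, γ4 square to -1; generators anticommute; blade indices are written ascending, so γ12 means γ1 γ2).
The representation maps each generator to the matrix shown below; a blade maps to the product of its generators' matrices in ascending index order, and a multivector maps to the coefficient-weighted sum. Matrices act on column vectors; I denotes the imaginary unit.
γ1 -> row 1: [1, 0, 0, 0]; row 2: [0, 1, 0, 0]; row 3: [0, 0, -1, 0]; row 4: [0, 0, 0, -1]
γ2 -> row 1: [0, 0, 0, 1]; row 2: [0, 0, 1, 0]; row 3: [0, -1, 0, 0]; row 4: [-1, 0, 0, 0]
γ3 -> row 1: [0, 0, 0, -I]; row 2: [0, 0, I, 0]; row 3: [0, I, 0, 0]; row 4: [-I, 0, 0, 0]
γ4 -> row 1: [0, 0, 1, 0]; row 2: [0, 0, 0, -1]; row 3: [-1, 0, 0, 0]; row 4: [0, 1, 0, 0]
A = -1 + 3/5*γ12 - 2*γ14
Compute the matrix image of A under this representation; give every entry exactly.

Bivector images (products of the table entries): rho(γ12) = rho(γ1)rho(γ2) = row 1: [0, 0, 0, 1]; row 2: [0, 0, 1, 0]; row 3: [0, 1, 0, 0]; row 4: [1, 0, 0, 0]; rho(γ14) = rho(γ1)rho(γ4) = row 1: [0, 0, 1, 0]; row 2: [0, 0, 0, -1]; row 3: [1, 0, 0, 0]; row 4: [0, -1, 0, 0].
M = (-1)*1 + (3/5)*rho(γ12) + (-2)*rho(γ14), summed entrywise (1 is the identity matrix):
Answer: row 1: [-1, 0, -2, 3/5]; row 2: [0, -1, 3/5, 2]; row 3: [-2, 3/5, -1, 0]; row 4: [3/5, 2, 0, -1]


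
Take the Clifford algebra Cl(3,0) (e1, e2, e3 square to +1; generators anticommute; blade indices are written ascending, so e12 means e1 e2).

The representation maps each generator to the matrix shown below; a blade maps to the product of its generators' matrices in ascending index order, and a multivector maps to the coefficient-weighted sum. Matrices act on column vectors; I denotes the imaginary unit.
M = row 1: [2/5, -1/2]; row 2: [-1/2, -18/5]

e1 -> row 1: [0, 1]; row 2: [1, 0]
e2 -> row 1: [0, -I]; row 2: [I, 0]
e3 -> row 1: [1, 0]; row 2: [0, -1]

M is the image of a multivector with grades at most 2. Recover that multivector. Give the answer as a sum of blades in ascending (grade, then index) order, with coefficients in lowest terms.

Method: 1, rho(e1), rho(e2), rho(e3) form a trace-orthogonal basis of the 2x2 complex matrices (tr(X Y) = 2 if X = Y, else 0), so M = m0*1 + m1*rho(e1) + m2*rho(e2) + m3*rho(e3) with m0 = tr(M)/2 = -8/5, m1 = tr(M rho(e1))/2 = -1/2, m2 = tr(M rho(e2))/2 = 0, m3 = tr(M rho(e3))/2 = 2.
Multiplying table entries, the bivector images are rho(e12) = I*rho(e3), rho(e13) = -I*rho(e2), rho(e23) = I*rho(e1); with real blade coefficients the real parts of m0..m3 are the coefficients of 1, e1, e2, e3 and the imaginary parts give the bivectors (e23: Im m1, e13: -Im m2, e12: Im m3).
Answer: -8/5 - 1/2*e1 + 2*e3


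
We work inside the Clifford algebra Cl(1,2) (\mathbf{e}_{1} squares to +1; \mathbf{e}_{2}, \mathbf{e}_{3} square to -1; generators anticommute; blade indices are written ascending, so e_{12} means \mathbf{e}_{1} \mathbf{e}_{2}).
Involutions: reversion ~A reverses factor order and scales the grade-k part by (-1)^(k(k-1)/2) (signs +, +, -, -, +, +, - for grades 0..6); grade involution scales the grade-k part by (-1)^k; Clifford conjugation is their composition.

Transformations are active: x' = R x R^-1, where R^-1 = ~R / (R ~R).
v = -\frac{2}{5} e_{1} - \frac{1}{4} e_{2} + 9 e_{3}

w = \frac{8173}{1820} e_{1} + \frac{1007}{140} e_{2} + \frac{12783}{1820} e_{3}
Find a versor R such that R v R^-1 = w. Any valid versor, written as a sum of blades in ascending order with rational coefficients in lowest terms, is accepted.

R = v + w = \frac{1489}{364} e_{1} + \frac{243}{35} e_{2} + \frac{29163}{1820} e_{3} works: the equal norms (-\frac{32361}{400}) guarantee its sandwich swaps v into w.
Answer: \frac{1489}{364} e_{1} + \frac{243}{35} e_{2} + \frac{29163}{1820} e_{3}


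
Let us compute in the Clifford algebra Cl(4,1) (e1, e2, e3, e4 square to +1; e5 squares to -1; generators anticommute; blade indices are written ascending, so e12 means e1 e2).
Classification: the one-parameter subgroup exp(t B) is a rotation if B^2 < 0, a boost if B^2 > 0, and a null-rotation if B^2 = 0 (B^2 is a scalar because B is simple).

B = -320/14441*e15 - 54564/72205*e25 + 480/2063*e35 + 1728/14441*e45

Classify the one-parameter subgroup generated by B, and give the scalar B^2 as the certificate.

B^2 term by term: the squares give (-320/14441)^2*(e15)^2 + (-54564/72205)^2*(e25)^2 + (480/2063)^2*(e35)^2 + (1728/14441)^2*(e45)^2 = 102400/208542481*(+1) + 2977230096/5213562025*(+1) + 230400/4255969*(+1) + 2985984/208542481*(+1) = 16/25 (each basis 2-blade squares to minus the product of its generators' squares); cross terms between blades sharing an index anticommute and cancel. So B^2 = 16/25.
Answer: boost, certificate B^2 = 16/25. The class reads off the invariant scalar 16/25 directly.


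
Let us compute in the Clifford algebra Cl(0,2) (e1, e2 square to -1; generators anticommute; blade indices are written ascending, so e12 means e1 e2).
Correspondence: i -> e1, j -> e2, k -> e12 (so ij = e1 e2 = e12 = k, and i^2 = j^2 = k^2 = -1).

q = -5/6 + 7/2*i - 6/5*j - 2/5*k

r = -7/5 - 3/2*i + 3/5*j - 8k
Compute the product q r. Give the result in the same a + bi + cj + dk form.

In blades: q = -5/6 + 7/2*e1 - 6/5*e2 - 2/5*e12, r = -7/5 - 3/2*e1 + 3/5*e2 - 8*e12.
Distribute q over r term by term (generator squares from the signature, products reordered to ascending indices): (-5/6)*r = 7/6 + 5/4*e1 - 1/2*e2 + 20/3*e12; (7/2*e1)*r = 21/4 - 49/10*e1 + 28*e2 + 21/10*e12; (-6/5*e2)*r = 18/25 + 48/5*e1 + 42/25*e2 - 9/5*e12; (-2/5*e12)*r = -16/5 + 6/25*e1 + 3/5*e2 + 14/25*e12.
Sum: 1181/300 + 619/100*e1 + 1489/50*e2 + 1129/150*e12; translating back through the correspondence:
Answer: 1181/300 + 619/100*i + 1489/50*j + 1129/150*k


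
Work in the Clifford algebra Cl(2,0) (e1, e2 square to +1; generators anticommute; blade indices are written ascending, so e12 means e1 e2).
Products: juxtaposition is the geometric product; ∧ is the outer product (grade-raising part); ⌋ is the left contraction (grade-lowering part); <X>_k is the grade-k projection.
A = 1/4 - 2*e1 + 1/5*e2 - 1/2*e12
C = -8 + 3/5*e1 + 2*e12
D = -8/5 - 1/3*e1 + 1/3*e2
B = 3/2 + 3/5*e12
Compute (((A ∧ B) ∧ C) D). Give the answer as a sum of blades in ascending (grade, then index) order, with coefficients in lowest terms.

step 1: 3/8 - 3*e1 + 3/10*e2 - 3/5*e12
step 2: -3 + 969/40*e1 - 12/5*e2 + 537/100*e12
step 3: -163/40 - 3597/100*e1 + 463/100*e2 - 1317/1000*e12
Answer: -163/40 - 3597/100*e1 + 463/100*e2 - 1317/1000*e12


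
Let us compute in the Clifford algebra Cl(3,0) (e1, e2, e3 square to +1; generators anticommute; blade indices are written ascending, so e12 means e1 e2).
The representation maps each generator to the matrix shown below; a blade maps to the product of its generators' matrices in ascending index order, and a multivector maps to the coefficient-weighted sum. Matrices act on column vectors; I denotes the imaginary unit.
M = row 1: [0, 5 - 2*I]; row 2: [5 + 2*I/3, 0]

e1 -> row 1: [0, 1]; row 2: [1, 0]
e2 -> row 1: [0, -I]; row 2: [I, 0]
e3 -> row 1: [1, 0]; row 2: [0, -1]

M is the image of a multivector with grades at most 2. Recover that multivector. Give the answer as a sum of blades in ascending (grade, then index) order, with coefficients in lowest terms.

Method: 1, rho(e1), rho(e2), rho(e3) form a trace-orthogonal basis of the 2x2 complex matrices (tr(X Y) = 2 if X = Y, else 0), so M = m0*1 + m1*rho(e1) + m2*rho(e2) + m3*rho(e3) with m0 = tr(M)/2 = 0, m1 = tr(M rho(e1))/2 = 5 - 2*I/3, m2 = tr(M rho(e2))/2 = 4/3, m3 = tr(M rho(e3))/2 = 0.
Multiplying table entries, the bivector images are rho(e12) = I*rho(e3), rho(e13) = -I*rho(e2), rho(e23) = I*rho(e1); with real blade coefficients the real parts of m0..m3 are the coefficients of 1, e1, e2, e3 and the imaginary parts give the bivectors (e23: Im m1, e13: -Im m2, e12: Im m3).
Answer: 5*e1 + 4/3*e2 - 2/3*e23


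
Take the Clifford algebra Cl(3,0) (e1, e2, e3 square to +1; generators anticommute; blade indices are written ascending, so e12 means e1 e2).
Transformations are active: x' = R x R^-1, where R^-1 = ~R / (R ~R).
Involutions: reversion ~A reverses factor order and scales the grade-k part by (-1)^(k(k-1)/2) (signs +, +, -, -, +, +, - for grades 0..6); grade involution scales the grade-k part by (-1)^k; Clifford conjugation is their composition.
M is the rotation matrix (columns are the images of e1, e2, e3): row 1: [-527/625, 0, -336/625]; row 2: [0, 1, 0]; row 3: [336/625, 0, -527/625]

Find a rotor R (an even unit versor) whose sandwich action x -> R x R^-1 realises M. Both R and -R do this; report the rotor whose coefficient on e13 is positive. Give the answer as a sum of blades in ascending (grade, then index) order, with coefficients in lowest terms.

Method: write R = a + b12*e12 + b13*e13 + b23*e23 with a^2 + b12^2 + b13^2 + b23^2 = 1 (so R^-1 = ~R). Expanding the columns R e_j ~R gives tr M = 4a^2 - 1 and, from the antisymmetric part, M21 - M12 = -4a*b12, M13 - M31 = 4a*b13, M32 - M23 = -4a*b23.
Here tr M = -429/625, so a^2 = (1 + tr M)/4 = 49/625 and a = ±7/25. Taking a = 7/25: M21 - M12 = 0, M13 - M31 = -672/625, M32 - M23 = 0, giving b12 = 0, b13 = -24/25, b23 = 0, i.e. R = 7/25 - 24/25*e13.
Its e13 coefficient is negative, so report the other preimage -R.
Answer: -7/25 + 24/25*e13. Note: both R and -R realise this M (trace -429/625); the covering map identifies them, and the e13-coefficient sign is the tie-breaker.


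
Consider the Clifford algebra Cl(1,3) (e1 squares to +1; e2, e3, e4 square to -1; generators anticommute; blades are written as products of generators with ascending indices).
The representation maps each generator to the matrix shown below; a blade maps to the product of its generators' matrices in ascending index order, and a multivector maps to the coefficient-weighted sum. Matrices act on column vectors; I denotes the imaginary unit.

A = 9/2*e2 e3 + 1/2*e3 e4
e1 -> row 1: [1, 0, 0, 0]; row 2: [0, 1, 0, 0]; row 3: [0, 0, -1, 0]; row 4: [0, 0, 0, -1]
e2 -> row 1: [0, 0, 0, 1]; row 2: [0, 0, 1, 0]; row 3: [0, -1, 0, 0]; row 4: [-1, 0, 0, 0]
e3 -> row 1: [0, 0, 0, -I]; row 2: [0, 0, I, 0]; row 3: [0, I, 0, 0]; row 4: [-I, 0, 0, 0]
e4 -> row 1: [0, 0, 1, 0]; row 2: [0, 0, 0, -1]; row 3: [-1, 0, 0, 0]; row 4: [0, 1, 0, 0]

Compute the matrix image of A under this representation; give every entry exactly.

Bivector images (products of the table entries): rho(e2 e3) = rho(e2)rho(e3) = row 1: [-I, 0, 0, 0]; row 2: [0, I, 0, 0]; row 3: [0, 0, -I, 0]; row 4: [0, 0, 0, I]; rho(e3 e4) = rho(e3)rho(e4) = row 1: [0, -I, 0, 0]; row 2: [-I, 0, 0, 0]; row 3: [0, 0, 0, -I]; row 4: [0, 0, -I, 0].
M = (9/2)*rho(e2 e3) + (1/2)*rho(e3 e4), summed entrywise:
Answer: row 1: [-9*I/2, -I/2, 0, 0]; row 2: [-I/2, 9*I/2, 0, 0]; row 3: [0, 0, -9*I/2, -I/2]; row 4: [0, 0, -I/2, 9*I/2]


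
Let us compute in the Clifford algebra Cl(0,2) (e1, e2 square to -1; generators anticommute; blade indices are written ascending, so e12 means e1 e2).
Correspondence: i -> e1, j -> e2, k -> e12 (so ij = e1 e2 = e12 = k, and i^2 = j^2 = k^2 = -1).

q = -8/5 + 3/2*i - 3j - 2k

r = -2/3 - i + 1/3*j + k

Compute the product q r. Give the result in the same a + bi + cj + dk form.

In blades: q = -8/5 + 3/2*e1 - 3*e2 - 2*e12, r = -2/3 - e1 + 1/3*e2 + e12.
Distribute q over r term by term (generator squares from the signature, products reordered to ascending indices): (-8/5)*r = 16/15 + 8/5*e1 - 8/15*e2 - 8/5*e12; (3/2*e1)*r = 3/2 - e1 - 3/2*e2 + 1/2*e12; (-3*e2)*r = 1 - 3*e1 + 2*e2 - 3*e12; (-2*e12)*r = 2 + 2/3*e1 + 2*e2 + 4/3*e12.
Sum: 167/30 - 26/15*e1 + 59/30*e2 - 83/30*e12; translating back through the correspondence:
Answer: 167/30 - 26/15*i + 59/30*j - 83/30*k


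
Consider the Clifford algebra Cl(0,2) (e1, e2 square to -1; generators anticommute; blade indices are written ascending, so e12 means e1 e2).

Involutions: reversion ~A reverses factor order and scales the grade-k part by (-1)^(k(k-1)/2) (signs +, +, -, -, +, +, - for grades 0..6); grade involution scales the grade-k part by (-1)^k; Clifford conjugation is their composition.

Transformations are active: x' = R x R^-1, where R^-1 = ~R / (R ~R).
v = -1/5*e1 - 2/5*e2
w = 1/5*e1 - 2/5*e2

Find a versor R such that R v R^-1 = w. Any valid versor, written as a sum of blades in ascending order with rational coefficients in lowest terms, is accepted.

A norm check does it: q(v) = q(w) = -1/5, hence R = v + w = -4/5*e2 realises the map — parallel part kept, (v - w)/2 negated, v carried to w.
Answer: -4/5*e2


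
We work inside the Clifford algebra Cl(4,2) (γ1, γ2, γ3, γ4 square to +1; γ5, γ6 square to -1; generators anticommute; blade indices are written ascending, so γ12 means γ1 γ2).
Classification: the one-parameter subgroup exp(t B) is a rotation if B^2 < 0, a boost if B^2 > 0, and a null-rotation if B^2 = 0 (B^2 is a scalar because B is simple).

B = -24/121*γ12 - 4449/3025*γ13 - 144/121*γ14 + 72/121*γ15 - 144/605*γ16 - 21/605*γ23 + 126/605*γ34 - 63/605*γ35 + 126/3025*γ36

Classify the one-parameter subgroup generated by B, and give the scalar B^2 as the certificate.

B^2 term by term: the squares give (-24/121)^2*(γ12)^2 + (-4449/3025)^2*(γ13)^2 + (-144/121)^2*(γ14)^2 + (72/121)^2*(γ15)^2 + (-144/605)^2*(γ16)^2 + (-21/605)^2*(γ23)^2 + (126/605)^2*(γ34)^2 + (-63/605)^2*(γ35)^2 + (126/3025)^2*(γ36)^2 = 576/14641*(-1) + 19793601/9150625*(-1) + 20736/14641*(-1) + 5184/14641*(+1) + 20736/366025*(+1) + 441/366025*(-1) + 15876/366025*(-1) + 3969/366025*(+1) + 15876/9150625*(+1) = -81/25 (each basis 2-blade squares to minus the product of its generators' squares); cross terms between blades sharing an index anticommute and cancel; the commuting (index-disjoint) pairs give grade-4 terms 2*c*c'*(blade product), which cancel blade by blade — γ1234: -6048/73205 + 6048/73205 = 0; γ1235: 3024/73205 - 3024/73205 = 0; γ1236: -6048/366025 + 6048/366025 = 0; γ1345: -18144/73205 + 18144/73205 = 0; γ1346: 36288/366025 - 36288/366025 = 0; γ1356: -18144/366025 + 18144/366025 = 0 — confirming B is simple. So B^2 = -81/25.
Answer: rotation, certificate B^2 = -81/25. Check the certificate: B^2 = -81/25, and that sign is decisive whatever form B takes.


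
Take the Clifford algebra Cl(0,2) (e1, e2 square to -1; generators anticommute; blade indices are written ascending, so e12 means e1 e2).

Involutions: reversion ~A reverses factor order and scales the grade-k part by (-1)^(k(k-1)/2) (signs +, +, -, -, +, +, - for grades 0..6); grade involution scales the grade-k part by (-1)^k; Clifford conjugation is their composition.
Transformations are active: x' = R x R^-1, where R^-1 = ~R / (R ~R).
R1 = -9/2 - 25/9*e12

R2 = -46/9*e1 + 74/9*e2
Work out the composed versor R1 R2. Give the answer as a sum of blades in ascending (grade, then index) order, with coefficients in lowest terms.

Distribute over the terms of R1 (each basis-blade product reordered to ascending indices, repeated generators contracted through their squares):
(-9/2) R2 = 23*e1 - 37*e2
(-25/9*e12) R2 = 1850/81*e1 + 1150/81*e2
Summing the partial products and collecting blades:
Answer: 3713/81*e1 - 1847/81*e2


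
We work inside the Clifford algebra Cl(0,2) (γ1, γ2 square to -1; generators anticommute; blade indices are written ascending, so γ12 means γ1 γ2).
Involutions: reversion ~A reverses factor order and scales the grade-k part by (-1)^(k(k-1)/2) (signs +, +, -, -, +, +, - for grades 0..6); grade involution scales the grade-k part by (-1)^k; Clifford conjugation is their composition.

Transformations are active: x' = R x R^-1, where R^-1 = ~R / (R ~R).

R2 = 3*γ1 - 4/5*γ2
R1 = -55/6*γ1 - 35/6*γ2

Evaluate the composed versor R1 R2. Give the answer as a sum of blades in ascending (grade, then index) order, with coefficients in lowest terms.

Distribute over the terms of R1 (each basis-blade product reordered to ascending indices, repeated generators contracted through their squares):
(-55/6*γ1) R2 = 55/2 + 22/3*γ12
(-35/6*γ2) R2 = -14/3 + 35/2*γ12
Summing the partial products and collecting blades:
Answer: 137/6 + 149/6*γ12


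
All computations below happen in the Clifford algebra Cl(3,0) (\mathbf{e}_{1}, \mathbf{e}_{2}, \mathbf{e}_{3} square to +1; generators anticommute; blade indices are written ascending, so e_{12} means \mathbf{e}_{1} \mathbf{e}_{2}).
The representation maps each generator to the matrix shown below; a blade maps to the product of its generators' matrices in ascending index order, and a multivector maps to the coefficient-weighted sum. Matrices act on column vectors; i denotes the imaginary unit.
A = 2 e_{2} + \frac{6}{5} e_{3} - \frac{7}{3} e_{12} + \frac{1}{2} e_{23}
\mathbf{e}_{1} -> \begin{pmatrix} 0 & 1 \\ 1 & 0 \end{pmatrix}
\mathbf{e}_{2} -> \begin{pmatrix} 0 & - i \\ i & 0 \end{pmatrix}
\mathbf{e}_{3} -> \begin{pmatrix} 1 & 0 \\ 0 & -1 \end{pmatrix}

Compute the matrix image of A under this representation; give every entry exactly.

Bivector images (products of the table entries): rho(e_{12}) = rho(\mathbf{e}_{1})rho(\mathbf{e}_{2}) = \begin{pmatrix} i & 0 \\ 0 & - i \end{pmatrix}; rho(e_{23}) = rho(\mathbf{e}_{2})rho(\mathbf{e}_{3}) = \begin{pmatrix} 0 & i \\ i & 0 \end{pmatrix}.
M = (2)*rho(e_{2}) + (\frac{6}{5})*rho(e_{3}) + (-\frac{7}{3})*rho(e_{12}) + (\frac{1}{2})*rho(e_{23}), summed entrywise:
Answer: \begin{pmatrix} \frac{6}{5} - \frac{7 i}{3} & - \frac{3 i}{2} \\ \frac{5 i}{2} & - \frac{6}{5} + \frac{7 i}{3} \end{pmatrix}


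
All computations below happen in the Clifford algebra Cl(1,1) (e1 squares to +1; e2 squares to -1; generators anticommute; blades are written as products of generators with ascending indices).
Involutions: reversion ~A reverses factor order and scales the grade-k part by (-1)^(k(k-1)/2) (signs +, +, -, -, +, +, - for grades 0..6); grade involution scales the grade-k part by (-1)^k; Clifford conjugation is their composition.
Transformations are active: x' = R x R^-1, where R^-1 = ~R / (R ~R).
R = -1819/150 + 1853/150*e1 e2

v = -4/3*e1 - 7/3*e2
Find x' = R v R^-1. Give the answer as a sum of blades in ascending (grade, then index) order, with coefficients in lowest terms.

~R = -1819/150 - 1853/150*e1 e2, and R ~R = -3468/625, so R^-1 = ~R / (-3468/625).
R v = 6749/150*e1 + 1343/30*e2
Answer: 42767/216*e1 + 42769/216*e2


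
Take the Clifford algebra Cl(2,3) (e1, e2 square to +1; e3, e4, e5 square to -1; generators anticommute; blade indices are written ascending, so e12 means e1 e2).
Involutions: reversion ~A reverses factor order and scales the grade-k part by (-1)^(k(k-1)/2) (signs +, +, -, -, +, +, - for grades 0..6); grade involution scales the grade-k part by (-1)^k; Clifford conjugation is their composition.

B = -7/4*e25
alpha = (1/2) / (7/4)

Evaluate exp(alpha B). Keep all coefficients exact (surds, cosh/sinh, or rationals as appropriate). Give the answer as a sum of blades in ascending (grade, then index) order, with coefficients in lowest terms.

B^2 = (-7/4)^2*(e25)^2 = 49/16*(+1) = 49/16 (a basis 2-blade squares to minus the product of its generators' squares).
B^2 = 49/16 — since the square is positive, the closed form is hyperbolic: l = 7/4, alpha*l = 1/2, so exp(alpha B) = cosh(1/2) + (sinh(1/2)/(7/4))*B = cosh(1/2) + (4*sinh(1/2)/7)*B.
Answer: cosh(1/2) - sinh(1/2)*e25


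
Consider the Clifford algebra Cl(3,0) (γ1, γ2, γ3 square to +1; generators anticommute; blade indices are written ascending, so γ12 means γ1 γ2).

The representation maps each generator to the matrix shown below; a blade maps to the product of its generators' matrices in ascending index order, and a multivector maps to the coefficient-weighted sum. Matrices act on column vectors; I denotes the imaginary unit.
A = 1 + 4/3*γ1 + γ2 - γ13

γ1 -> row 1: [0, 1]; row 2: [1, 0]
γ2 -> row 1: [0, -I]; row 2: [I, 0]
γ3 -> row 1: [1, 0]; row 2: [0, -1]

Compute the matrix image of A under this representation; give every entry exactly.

Bivector images (products of the table entries): rho(γ13) = rho(γ1)rho(γ3) = row 1: [0, -1]; row 2: [1, 0].
M = (1)*1 + (4/3)*rho(γ1) + (1)*rho(γ2) + (-1)*rho(γ13), summed entrywise (1 is the identity matrix):
Answer: row 1: [1, 7/3 - I]; row 2: [1/3 + I, 1]


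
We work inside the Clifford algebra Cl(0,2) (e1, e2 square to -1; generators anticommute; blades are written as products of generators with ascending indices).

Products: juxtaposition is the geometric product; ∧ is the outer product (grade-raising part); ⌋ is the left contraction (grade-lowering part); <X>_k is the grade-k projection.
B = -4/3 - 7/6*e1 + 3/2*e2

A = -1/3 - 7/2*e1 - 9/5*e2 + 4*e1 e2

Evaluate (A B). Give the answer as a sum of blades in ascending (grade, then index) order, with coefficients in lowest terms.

step 1: -169/180 - 17/18*e1 - 83/30*e2 - 761/60*e1 e2
Answer: -169/180 - 17/18*e1 - 83/30*e2 - 761/60*e1 e2


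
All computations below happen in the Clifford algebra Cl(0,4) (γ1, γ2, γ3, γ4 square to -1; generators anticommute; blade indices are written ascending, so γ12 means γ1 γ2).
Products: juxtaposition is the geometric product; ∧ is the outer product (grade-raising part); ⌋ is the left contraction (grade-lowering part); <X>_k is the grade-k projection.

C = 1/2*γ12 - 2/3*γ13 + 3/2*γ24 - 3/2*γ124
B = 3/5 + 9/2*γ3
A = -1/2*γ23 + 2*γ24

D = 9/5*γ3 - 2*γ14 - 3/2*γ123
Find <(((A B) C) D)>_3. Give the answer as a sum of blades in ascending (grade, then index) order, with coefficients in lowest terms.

step 1: 9/4*γ2 - 3/10*γ23 + 6/5*γ24 - 9*γ234
step 2: -9/5 + 117/40*γ1 - 27/2*γ3 - 27/8*γ4 - 1/5*γ12 - 273/20*γ13 - 111/40*γ14 - 9/20*γ34 + 3/2*γ123 - 6*γ124 - 81/20*γ134 + 4/5*γ1234
step 3: 33/2 + 783/25*γ1 + 1299/40*γ2 + 114/25*γ3 + 156/25*γ4 - 459/20*γ12 + 873/200*γ13 - 369/100*γ14 + 479/80*γ23 - 227/40*γ24 + 339/8*γ34 + 117/50*γ123 + 423/200*γ124 - 4401/200*γ134 + 573/80*γ234 + 459/80*γ1234
step 4: 117/50*γ123 + 423/200*γ124 - 4401/200*γ134 + 573/80*γ234
Answer: 117/50*γ123 + 423/200*γ124 - 4401/200*γ134 + 573/80*γ234


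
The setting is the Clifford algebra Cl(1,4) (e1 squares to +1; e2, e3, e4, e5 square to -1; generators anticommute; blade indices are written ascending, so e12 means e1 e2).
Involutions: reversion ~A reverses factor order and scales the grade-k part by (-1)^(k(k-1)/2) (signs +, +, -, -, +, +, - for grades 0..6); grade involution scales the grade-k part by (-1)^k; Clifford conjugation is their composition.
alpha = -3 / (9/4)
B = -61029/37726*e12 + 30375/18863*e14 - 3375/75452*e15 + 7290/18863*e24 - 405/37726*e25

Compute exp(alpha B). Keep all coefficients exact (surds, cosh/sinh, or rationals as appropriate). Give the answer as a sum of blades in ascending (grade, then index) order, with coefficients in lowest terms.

B^2 term by term: the squares give (-61029/37726)^2*(e12)^2 + (30375/18863)^2*(e14)^2 + (-3375/75452)^2*(e15)^2 + (7290/18863)^2*(e24)^2 + (-405/37726)^2*(e25)^2 = 3724538841/1423251076*(+1) + 922640625/355812769*(+1) + 11390625/5693004304*(+1) + 53144100/355812769*(-1) + 164025/1423251076*(-1) = 81/16 (each basis 2-blade squares to minus the product of its generators' squares); cross terms between blades sharing an index anticommute and cancel; the commuting (index-disjoint) pairs give grade-4 terms 2*c*c'*(blade product), which cancel blade by blade — e1245: 12301875/355812769 - 12301875/355812769 = 0 — confirming B is simple. So B^2 = 81/16.
B^2 = 81/16 — a positive square means the series sums to a boost: l = 9/4, alpha*l = -3, so exp(alpha B) = cosh(-3) + (sinh(-3)/(9/4))*B = cosh(3) + (-4*sinh(3)/9)*B.
Answer: cosh(3) + 13562*sinh(3)/18863*e12 - 13500*sinh(3)/18863*e14 + 375*sinh(3)/18863*e15 - 3240*sinh(3)/18863*e24 + 90*sinh(3)/18863*e25


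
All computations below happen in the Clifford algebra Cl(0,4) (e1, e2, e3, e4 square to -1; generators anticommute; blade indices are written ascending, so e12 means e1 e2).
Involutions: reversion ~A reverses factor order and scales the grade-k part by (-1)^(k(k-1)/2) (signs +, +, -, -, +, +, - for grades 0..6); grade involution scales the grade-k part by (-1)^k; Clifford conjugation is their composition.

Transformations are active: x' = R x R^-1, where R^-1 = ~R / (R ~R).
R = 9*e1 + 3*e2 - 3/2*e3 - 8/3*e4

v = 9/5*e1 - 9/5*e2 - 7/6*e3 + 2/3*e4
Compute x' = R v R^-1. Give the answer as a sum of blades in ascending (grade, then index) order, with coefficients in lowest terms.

~R = 9*e1 + 3*e2 - 3/2*e3 - 8/3*e4, and R ~R = -3577/36, so R^-1 = ~R / (-3577/36).
R v = -1939/180 - 108/5*e12 - 39/5*e13 + 54/5*e14 - 31/5*e23 - 14/5*e24 - 37/9*e34
Answer: 387/2555*e1 + 6261/2555*e2 + 12899/15330*e3 - 9542/7665*e4
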